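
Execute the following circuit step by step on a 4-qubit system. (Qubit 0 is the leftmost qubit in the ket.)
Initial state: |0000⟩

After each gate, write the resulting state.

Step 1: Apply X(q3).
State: |0001⟩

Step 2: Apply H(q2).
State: 1/√2|0001⟩ + 1/√2|0011⟩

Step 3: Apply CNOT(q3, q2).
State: 1/√2|0001⟩ + 1/√2|0011⟩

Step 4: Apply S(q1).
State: 1/√2|0001⟩ + 1/√2|0011⟩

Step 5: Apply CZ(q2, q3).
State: 1/√2|0001⟩ - 1/√2|0011⟩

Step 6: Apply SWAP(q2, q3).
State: 1/√2|0010⟩ - 1/√2|0011⟩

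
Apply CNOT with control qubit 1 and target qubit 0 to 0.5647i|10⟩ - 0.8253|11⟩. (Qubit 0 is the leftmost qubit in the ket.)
-0.8253|01⟩ + 0.5647i|10⟩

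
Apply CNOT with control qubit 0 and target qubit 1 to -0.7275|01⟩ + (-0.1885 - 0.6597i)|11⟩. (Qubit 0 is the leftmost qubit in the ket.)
-0.7275|01⟩ + (-0.1885 - 0.6597i)|10⟩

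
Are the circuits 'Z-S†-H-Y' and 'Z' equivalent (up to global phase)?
No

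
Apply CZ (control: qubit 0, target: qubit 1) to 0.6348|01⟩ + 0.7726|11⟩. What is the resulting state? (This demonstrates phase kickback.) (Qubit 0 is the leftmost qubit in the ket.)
0.6348|01⟩ - 0.7726|11⟩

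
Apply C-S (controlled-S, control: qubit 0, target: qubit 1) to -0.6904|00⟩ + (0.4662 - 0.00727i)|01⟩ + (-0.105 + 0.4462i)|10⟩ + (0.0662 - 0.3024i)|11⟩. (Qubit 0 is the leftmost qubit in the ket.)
-0.6904|00⟩ + (0.4662 - 0.00727i)|01⟩ + (-0.105 + 0.4462i)|10⟩ + (0.3024 + 0.0662i)|11⟩

C-S leaves the control-|0⟩ kets |00⟩, |01⟩ unchanged and applies S to qubit 1 on the control-|1⟩ pair (|10⟩, |11⟩).
S = [[1, 0], [0, i]].
With a = amp(|10⟩) = (-0.105 + 0.4462i) and b = amp(|11⟩) = (0.0662 - 0.3024i):
new amp(|10⟩) = (1)·a = (-0.105 + 0.4462i)
new amp(|11⟩) = (i)·b = (0.3024 + 0.0662i)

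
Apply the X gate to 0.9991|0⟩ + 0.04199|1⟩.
0.04199|0⟩ + 0.9991|1⟩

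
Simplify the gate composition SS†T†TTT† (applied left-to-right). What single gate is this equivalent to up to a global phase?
I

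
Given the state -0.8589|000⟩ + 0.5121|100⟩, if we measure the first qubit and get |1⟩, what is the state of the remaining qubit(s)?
|00⟩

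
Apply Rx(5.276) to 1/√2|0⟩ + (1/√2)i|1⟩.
-0.2781|0⟩ - 0.9606i|1⟩

Rx(5.276) = [[cos(θ/2), −i·sin(θ/2)], [−i·sin(θ/2), cos(θ/2)]]; θ = 5.276, cos(θ/2) ≈ -0.875854, sin(θ/2) ≈ 0.482575.
With a = amp(|0⟩) = 1/√2 and b = amp(|1⟩) = (1/√2)i:
new amp(|0⟩) = (-0.875854)·a + (-0.482575i)·b = -0.2781
new amp(|1⟩) = (-0.482575i)·a + (-0.875854)·b = -0.9606i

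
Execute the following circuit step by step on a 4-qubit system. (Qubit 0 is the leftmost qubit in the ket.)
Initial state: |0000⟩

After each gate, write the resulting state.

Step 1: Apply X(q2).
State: |0010⟩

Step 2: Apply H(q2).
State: 1/√2|0000⟩ - 1/√2|0010⟩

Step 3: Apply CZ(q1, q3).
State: 1/√2|0000⟩ - 1/√2|0010⟩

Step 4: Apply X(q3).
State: 1/√2|0001⟩ - 1/√2|0011⟩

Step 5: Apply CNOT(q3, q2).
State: -1/√2|0001⟩ + 1/√2|0011⟩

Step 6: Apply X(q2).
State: 1/√2|0001⟩ - 1/√2|0011⟩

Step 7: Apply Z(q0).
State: 1/√2|0001⟩ - 1/√2|0011⟩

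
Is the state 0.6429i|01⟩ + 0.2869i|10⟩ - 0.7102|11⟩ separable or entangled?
Entangled

Writing the state as a|00⟩ + b|01⟩ + c|10⟩ + d|11⟩, it is a product state iff ad − bc = 0.
Here (a, b, c, d) = (0, 0.6429i, 0.2869i, -0.7102): ad − bc = (0)(-0.7102) − (0.6429i)(0.2869i) = 0.1844 ≠ 0, so the state is entangled.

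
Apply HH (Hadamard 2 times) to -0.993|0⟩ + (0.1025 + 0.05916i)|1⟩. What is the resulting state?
-0.993|0⟩ + (0.1025 + 0.05916i)|1⟩

H² = I, so an even number of Hadamards cancels: H^2 = I and the state is unchanged.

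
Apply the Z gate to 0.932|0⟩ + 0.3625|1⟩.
0.932|0⟩ - 0.3625|1⟩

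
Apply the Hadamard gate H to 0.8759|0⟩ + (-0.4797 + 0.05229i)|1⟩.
(0.2802 + 0.03697i)|0⟩ + (0.9586 - 0.03697i)|1⟩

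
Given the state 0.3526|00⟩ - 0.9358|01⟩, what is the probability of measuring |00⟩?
0.1243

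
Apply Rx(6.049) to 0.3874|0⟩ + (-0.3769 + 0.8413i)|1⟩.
(-0.2865 + 0.04403i)|0⟩ + (0.3743 - 0.8808i)|1⟩

Rx(6.049) = [[cos(θ/2), −i·sin(θ/2)], [−i·sin(θ/2), cos(θ/2)]]; θ = 6.049, cos(θ/2) ≈ -0.993152, sin(θ/2) ≈ 0.116825.
With a = amp(|0⟩) = 0.3874 and b = amp(|1⟩) = (-0.3769 + 0.8413i):
new amp(|0⟩) = (-0.993152)·a + (-0.116825i)·b = (-0.2865 + 0.04403i)
new amp(|1⟩) = (-0.116825i)·a + (-0.993152)·b = (0.3743 - 0.8808i)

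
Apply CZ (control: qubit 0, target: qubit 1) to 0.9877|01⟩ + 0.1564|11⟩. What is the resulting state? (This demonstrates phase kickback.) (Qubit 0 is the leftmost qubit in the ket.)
0.9877|01⟩ - 0.1564|11⟩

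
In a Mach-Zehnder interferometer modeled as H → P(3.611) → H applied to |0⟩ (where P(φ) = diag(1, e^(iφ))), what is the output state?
(0.05408 - 0.2262i)|0⟩ + (0.9459 + 0.2262i)|1⟩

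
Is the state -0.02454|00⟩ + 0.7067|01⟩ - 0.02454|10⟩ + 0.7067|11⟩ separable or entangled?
Separable

Writing the state as a|00⟩ + b|01⟩ + c|10⟩ + d|11⟩, it is a product state iff ad − bc = 0.
Here (a, b, c, d) = (-0.02454, 0.7067, -0.02454, 0.7067): ad − bc = (-0.02454)(0.7067) − (0.7067)(-0.02454) = 0, so the state is separable.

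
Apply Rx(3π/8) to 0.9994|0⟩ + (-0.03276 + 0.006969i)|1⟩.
(0.8348 + 0.0182i)|0⟩ + (-0.02724 - 0.5494i)|1⟩

Rx(3π/8) = [[cos(θ/2), −i·sin(θ/2)], [−i·sin(θ/2), cos(θ/2)]]; θ = 3π/8, cos(θ/2) ≈ 0.83147, sin(θ/2) ≈ 0.55557.
With a = amp(|0⟩) = 0.9994 and b = amp(|1⟩) = (-0.03276 + 0.006969i):
new amp(|0⟩) = (0.83147)·a + (-0.55557i)·b = (0.8348 + 0.0182i)
new amp(|1⟩) = (-0.55557i)·a + (0.83147)·b = (-0.02724 - 0.5494i)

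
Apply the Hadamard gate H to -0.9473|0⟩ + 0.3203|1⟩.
-0.4434|0⟩ - 0.8963|1⟩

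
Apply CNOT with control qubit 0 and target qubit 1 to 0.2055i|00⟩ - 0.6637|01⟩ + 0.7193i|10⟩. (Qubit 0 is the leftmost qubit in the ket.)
0.2055i|00⟩ - 0.6637|01⟩ + 0.7193i|11⟩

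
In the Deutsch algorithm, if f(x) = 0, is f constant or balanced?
Constant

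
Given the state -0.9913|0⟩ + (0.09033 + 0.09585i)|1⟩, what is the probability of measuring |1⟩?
0.01735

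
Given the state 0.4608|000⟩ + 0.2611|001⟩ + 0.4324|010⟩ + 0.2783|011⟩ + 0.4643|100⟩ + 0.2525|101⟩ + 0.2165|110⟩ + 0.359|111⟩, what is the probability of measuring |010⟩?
0.187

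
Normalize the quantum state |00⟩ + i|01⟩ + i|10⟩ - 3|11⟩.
0.2887|00⟩ + 0.2887i|01⟩ + 0.2887i|10⟩ - 0.866|11⟩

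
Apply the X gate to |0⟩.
|1⟩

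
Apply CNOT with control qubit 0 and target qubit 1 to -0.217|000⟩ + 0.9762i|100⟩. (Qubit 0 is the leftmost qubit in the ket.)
-0.217|000⟩ + 0.9762i|110⟩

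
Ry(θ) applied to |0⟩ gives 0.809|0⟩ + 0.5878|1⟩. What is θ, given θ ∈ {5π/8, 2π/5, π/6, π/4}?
2π/5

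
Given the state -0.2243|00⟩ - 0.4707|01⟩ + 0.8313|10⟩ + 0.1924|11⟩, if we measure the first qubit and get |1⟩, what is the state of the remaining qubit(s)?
0.9742|0⟩ + 0.2255|1⟩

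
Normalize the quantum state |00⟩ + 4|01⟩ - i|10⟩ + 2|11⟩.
0.2132|00⟩ + 0.8528|01⟩ - 0.2132i|10⟩ + 0.4264|11⟩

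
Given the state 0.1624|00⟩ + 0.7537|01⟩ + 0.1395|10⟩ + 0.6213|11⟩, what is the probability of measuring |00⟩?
0.02637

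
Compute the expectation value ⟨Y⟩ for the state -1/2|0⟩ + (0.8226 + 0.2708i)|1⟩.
-0.2708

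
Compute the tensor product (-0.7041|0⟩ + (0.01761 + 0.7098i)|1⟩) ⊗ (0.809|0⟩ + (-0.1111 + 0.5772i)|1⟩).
-0.5696|00⟩ + (0.07823 - 0.4064i)|01⟩ + (0.01425 + 0.5742i)|10⟩ + (-0.4117 - 0.06869i)|11⟩

amp(|b₁b₂…⟩) = product of the factor amplitudes for bits b₁, b₂, …; only kets whose every factor amplitude is nonzero survive.
|00⟩: (-0.7041)(0.809) = -0.5696
|01⟩: (-0.7041)(-0.1111 + 0.5772i) = (0.07823 - 0.4064i)
|10⟩: (0.01761 + 0.7098i)(0.809) = (0.01425 + 0.5742i)
|11⟩: (0.01761 + 0.7098i)(-0.1111 + 0.5772i) = (-0.4117 - 0.06869i)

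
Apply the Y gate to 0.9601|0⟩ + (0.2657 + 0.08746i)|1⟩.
(0.08746 - 0.2657i)|0⟩ + 0.9601i|1⟩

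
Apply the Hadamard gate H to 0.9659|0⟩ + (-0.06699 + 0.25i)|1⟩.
(0.6356 + 0.1768i)|0⟩ + (0.7304 - 0.1768i)|1⟩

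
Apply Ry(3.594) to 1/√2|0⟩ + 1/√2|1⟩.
-0.8477|0⟩ + 0.5305|1⟩

Ry(3.594) = [[cos(θ/2), −sin(θ/2)], [sin(θ/2), cos(θ/2)]]; θ = 3.594, cos(θ/2) ≈ -0.22428, sin(θ/2) ≈ 0.974525.
With a = amp(|0⟩) = 1/√2 and b = amp(|1⟩) = 1/√2:
new amp(|0⟩) = (-0.22428)·a + (-0.974525)·b = -0.8477
new amp(|1⟩) = (0.974525)·a + (-0.22428)·b = 0.5305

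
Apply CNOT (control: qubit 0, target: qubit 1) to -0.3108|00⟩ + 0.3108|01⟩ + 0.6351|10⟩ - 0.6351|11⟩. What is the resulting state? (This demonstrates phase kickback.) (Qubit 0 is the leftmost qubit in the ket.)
-0.3108|00⟩ + 0.3108|01⟩ - 0.6351|10⟩ + 0.6351|11⟩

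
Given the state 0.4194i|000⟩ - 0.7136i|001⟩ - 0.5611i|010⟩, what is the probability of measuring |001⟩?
0.5092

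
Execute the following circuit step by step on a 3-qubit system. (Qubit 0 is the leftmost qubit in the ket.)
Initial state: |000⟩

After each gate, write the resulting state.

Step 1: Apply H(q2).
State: 1/√2|000⟩ + 1/√2|001⟩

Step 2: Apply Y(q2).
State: -(1/√2)i|000⟩ + (1/√2)i|001⟩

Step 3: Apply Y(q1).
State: 1/√2|010⟩ - 1/√2|011⟩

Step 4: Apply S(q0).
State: 1/√2|010⟩ - 1/√2|011⟩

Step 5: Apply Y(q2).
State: (1/√2)i|010⟩ + (1/√2)i|011⟩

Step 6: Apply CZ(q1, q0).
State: (1/√2)i|010⟩ + (1/√2)i|011⟩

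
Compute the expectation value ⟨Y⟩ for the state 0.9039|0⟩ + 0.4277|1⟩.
0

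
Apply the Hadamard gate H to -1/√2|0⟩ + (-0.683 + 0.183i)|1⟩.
(-0.983 + 0.1294i)|0⟩ + (-0.01705 - 0.1294i)|1⟩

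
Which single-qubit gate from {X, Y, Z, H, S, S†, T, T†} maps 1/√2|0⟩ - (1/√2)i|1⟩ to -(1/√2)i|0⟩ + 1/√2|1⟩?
X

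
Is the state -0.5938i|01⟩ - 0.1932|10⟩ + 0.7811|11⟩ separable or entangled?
Entangled

Writing the state as a|00⟩ + b|01⟩ + c|10⟩ + d|11⟩, it is a product state iff ad − bc = 0.
Here (a, b, c, d) = (0, -0.5938i, -0.1932, 0.7811): ad − bc = (0)(0.7811) − (-0.5938i)(-0.1932) = -0.1147i ≠ 0, so the state is entangled.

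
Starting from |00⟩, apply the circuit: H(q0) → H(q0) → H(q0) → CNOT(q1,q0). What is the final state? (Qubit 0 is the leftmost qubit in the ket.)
1/√2|00⟩ + 1/√2|10⟩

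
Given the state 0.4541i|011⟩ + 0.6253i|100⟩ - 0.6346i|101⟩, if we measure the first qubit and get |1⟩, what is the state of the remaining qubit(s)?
0.7019i|00⟩ - 0.7123i|01⟩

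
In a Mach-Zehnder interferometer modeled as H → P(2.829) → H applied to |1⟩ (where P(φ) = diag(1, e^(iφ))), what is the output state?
(0.9758 - 0.1538i)|0⟩ + (0.02423 + 0.1538i)|1⟩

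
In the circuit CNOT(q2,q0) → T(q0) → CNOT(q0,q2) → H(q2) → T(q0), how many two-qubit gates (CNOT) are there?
2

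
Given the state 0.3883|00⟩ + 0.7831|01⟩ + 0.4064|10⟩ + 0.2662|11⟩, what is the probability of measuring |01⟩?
0.6132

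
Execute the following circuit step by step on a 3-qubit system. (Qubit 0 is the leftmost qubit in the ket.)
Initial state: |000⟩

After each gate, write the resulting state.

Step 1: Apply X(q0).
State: |100⟩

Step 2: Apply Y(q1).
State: i|110⟩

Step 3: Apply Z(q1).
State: -i|110⟩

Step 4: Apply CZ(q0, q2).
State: -i|110⟩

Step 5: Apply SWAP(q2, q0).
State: -i|011⟩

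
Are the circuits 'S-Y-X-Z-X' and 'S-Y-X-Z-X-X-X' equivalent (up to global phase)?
Yes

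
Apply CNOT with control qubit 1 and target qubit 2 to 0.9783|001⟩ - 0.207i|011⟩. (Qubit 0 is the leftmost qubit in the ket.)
0.9783|001⟩ - 0.207i|010⟩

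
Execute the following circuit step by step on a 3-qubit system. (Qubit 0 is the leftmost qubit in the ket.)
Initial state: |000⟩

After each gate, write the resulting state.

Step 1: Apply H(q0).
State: 1/√2|000⟩ + 1/√2|100⟩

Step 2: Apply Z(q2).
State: 1/√2|000⟩ + 1/√2|100⟩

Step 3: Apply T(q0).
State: 1/√2|000⟩ + (1/2 + (1/2)i)|100⟩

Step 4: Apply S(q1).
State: 1/√2|000⟩ + (1/2 + (1/2)i)|100⟩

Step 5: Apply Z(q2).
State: 1/√2|000⟩ + (1/2 + (1/2)i)|100⟩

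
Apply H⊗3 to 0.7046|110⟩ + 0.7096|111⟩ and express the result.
0.5|000⟩ - 0.001768|001⟩ - 0.5|010⟩ + 0.001768|011⟩ - 0.5|100⟩ + 0.001768|101⟩ + 0.5|110⟩ - 0.001768|111⟩

H⊗3 gives amp(|y⟩) = (1/2√2) Σ_x (−1)^(x·y) amp(|x⟩), where x·y is the number of positions in which both x and y have a 1.
|000⟩: (0.7046 + 0.7096)/(2√2) = 0.5
|001⟩: (0.7046 - 0.7096)/(2√2) = -0.001768
|010⟩: (-0.7046 - 0.7096)/(2√2) = -0.5
|011⟩: (-0.7046 + 0.7096)/(2√2) = 0.001768
|100⟩: (-0.7046 - 0.7096)/(2√2) = -0.5
|101⟩: (-0.7046 + 0.7096)/(2√2) = 0.001768
|110⟩: (0.7046 + 0.7096)/(2√2) = 0.5
|111⟩: (0.7046 - 0.7096)/(2√2) = -0.001768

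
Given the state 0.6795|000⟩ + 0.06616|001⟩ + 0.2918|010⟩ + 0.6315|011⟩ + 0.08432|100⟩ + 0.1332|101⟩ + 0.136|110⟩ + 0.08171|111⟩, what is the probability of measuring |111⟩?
0.006677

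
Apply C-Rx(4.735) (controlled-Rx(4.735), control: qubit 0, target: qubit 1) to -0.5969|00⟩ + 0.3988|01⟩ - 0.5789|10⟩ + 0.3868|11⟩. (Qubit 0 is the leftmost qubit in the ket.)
-0.5969|00⟩ + 0.3988|01⟩ + (0.4139 - 0.2704i)|10⟩ + (-0.2766 + 0.4047i)|11⟩

C-Rx(4.735) leaves the control-|0⟩ kets |00⟩, |01⟩ unchanged and applies Rx(4.735) to qubit 1 on the control-|1⟩ pair (|10⟩, |11⟩).
Rx(4.735) = [[cos(θ/2), −i·sin(θ/2)], [−i·sin(θ/2), cos(θ/2)]]; θ = 4.735, cos(θ/2) ≈ -0.715056, sin(θ/2) ≈ 0.699068.
With a = amp(|10⟩) = -0.5789 and b = amp(|11⟩) = 0.3868:
new amp(|10⟩) = (-0.715056)·a + (-0.699068i)·b = (0.4139 - 0.2704i)
new amp(|11⟩) = (-0.699068i)·a + (-0.715056)·b = (-0.2766 + 0.4047i)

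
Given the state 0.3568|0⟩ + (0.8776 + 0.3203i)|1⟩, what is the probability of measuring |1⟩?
0.8728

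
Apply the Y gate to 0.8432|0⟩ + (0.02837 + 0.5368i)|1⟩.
(0.5368 - 0.02837i)|0⟩ + 0.8432i|1⟩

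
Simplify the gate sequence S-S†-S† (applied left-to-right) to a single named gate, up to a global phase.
S†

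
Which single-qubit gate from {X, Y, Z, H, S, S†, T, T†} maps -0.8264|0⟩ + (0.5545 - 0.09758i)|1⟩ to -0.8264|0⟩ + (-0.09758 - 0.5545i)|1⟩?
S†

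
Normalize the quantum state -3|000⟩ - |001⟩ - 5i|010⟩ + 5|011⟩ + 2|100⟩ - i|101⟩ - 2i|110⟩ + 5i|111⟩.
-0.3094|000⟩ - 0.1031|001⟩ - 0.5157i|010⟩ + 0.5157|011⟩ + 0.2063|100⟩ - 0.1031i|101⟩ - 0.2063i|110⟩ + 0.5157i|111⟩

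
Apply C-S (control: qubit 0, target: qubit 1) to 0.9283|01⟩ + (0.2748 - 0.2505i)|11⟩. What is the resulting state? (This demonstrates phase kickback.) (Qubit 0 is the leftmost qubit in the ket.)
0.9283|01⟩ + (0.2505 + 0.2748i)|11⟩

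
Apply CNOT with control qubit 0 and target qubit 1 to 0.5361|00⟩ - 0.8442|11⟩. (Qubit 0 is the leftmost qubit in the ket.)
0.5361|00⟩ - 0.8442|10⟩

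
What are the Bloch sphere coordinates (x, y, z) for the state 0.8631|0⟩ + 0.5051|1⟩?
(0.8719, 0, 0.4898)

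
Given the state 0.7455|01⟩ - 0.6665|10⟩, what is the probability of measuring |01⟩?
0.5558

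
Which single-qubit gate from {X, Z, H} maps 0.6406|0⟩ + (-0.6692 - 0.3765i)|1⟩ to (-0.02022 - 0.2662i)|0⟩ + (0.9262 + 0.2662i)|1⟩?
H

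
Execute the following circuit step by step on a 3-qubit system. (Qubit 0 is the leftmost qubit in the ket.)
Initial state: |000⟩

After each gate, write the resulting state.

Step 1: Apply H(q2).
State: 1/√2|000⟩ + 1/√2|001⟩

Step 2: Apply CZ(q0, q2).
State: 1/√2|000⟩ + 1/√2|001⟩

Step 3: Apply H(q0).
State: 1/2|000⟩ + 1/2|001⟩ + 1/2|100⟩ + 1/2|101⟩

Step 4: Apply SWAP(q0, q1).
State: 1/2|000⟩ + 1/2|001⟩ + 1/2|010⟩ + 1/2|011⟩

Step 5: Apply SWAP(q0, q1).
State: 1/2|000⟩ + 1/2|001⟩ + 1/2|100⟩ + 1/2|101⟩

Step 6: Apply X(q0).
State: 1/2|000⟩ + 1/2|001⟩ + 1/2|100⟩ + 1/2|101⟩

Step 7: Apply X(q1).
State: 1/2|010⟩ + 1/2|011⟩ + 1/2|110⟩ + 1/2|111⟩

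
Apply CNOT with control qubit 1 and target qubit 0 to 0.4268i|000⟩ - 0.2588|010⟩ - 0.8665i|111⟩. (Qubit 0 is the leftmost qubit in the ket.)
0.4268i|000⟩ - 0.8665i|011⟩ - 0.2588|110⟩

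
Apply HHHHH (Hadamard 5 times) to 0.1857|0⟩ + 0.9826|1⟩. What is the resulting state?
0.8261|0⟩ - 0.5635|1⟩

H² = I, so H^5 = H: a single Hadamard. With (a, b) = (0.1857, 0.9826), H gives ((a + b)/√2, (a − b)/√2) = (0.8261, -0.5635).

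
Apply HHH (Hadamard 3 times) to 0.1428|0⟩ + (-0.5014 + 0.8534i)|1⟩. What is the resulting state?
(-0.2536 + 0.6034i)|0⟩ + (0.4555 - 0.6034i)|1⟩

H² = I, so H^3 = H: a single Hadamard. With (a, b) = (0.1428, (-0.5014 + 0.8534i)), H gives ((a + b)/√2, (a − b)/√2) = ((-0.2536 + 0.6034i), (0.4555 - 0.6034i)).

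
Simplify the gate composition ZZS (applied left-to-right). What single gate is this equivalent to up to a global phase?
S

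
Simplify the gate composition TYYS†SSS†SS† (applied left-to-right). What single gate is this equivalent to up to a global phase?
T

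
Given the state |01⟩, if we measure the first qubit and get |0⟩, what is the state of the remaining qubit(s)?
|1⟩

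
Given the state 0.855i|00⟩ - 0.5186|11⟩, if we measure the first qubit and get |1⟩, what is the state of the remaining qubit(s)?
-|1⟩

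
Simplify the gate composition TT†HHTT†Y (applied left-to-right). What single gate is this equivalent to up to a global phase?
Y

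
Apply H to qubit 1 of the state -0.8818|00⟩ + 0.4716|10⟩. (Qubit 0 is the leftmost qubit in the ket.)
-0.6235|00⟩ - 0.6235|01⟩ + 0.3335|10⟩ + 0.3335|11⟩

H on qubit 1 mixes each pair of kets that differ only in qubit 1: amplitudes (a, b) of (|…0…⟩, |…1…⟩) become ((a + b)/√2, (a − b)/√2). Kets absent from the input have amplitude 0.
(|00⟩, |01⟩): (a, b) = (-0.8818, 0) → (-0.6235, -0.6235)
(|10⟩, |11⟩): (a, b) = (0.4716, 0) → (0.3335, 0.3335)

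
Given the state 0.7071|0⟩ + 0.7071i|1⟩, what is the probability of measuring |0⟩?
0.5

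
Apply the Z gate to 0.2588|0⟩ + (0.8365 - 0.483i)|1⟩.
0.2588|0⟩ + (-0.8365 + 0.483i)|1⟩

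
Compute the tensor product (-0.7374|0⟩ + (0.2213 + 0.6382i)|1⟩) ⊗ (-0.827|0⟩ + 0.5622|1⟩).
0.6098|00⟩ - 0.4146|01⟩ + (-0.183 - 0.5278i)|10⟩ + (0.1244 + 0.3588i)|11⟩

amp(|b₁b₂…⟩) = product of the factor amplitudes for bits b₁, b₂, …; only kets whose every factor amplitude is nonzero survive.
|00⟩: (-0.7374)(-0.827) = 0.6098
|01⟩: (-0.7374)(0.5622) = -0.4146
|10⟩: (0.2213 + 0.6382i)(-0.827) = (-0.183 - 0.5278i)
|11⟩: (0.2213 + 0.6382i)(0.5622) = (0.1244 + 0.3588i)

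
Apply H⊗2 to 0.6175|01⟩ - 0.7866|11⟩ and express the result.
-0.08455|00⟩ + 0.08455|01⟩ + 0.7021|10⟩ - 0.7021|11⟩

H⊗2 gives amp(|y⟩) = (1/2) Σ_x (−1)^(x·y) amp(|x⟩), where x·y is the number of positions in which both x and y have a 1.
|00⟩: (0.6175 - 0.7866)/2 = -0.08455
|01⟩: (-0.6175 + 0.7866)/2 = 0.08455
|10⟩: (0.6175 + 0.7866)/2 = 0.7021
|11⟩: (-0.6175 - 0.7866)/2 = -0.7021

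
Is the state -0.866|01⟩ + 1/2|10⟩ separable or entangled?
Entangled

Writing the state as a|00⟩ + b|01⟩ + c|10⟩ + d|11⟩, it is a product state iff ad − bc = 0.
Here (a, b, c, d) = (0, -0.866, 1/2, 0): ad − bc = (0)(0) − (-0.866)(1/2) = 0.433 ≠ 0, so the state is entangled.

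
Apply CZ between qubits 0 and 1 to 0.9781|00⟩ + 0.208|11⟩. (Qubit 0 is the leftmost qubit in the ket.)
0.9781|00⟩ - 0.208|11⟩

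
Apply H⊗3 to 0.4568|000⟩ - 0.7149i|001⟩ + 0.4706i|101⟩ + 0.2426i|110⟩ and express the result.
(0.1615 - 0.000601i)|000⟩ + (0.1615 + 0.1721i)|001⟩ + (0.1615 - 0.1721i)|010⟩ + (0.1615 + 0.000601i)|011⟩ + (0.1615 - 0.5049i)|100⟩ + (0.1615 + 0.3334i)|101⟩ + (0.1615 - 0.3334i)|110⟩ + (0.1615 + 0.5049i)|111⟩

H⊗3 gives amp(|y⟩) = (1/2√2) Σ_x (−1)^(x·y) amp(|x⟩), where x·y is the number of positions in which both x and y have a 1.
|000⟩: (0.4568 - 0.7149i + 0.4706i + 0.2426i)/(2√2) = (0.1615 - 0.000601i)
|001⟩: (0.4568 + 0.7149i - 0.4706i + 0.2426i)/(2√2) = (0.1615 + 0.1721i)
|010⟩: (0.4568 - 0.7149i + 0.4706i - 0.2426i)/(2√2) = (0.1615 - 0.1721i)
|011⟩: (0.4568 + 0.7149i - 0.4706i - 0.2426i)/(2√2) = (0.1615 + 0.000601i)
|100⟩: (0.4568 - 0.7149i - 0.4706i - 0.2426i)/(2√2) = (0.1615 - 0.5049i)
|101⟩: (0.4568 + 0.7149i + 0.4706i - 0.2426i)/(2√2) = (0.1615 + 0.3334i)
|110⟩: (0.4568 - 0.7149i - 0.4706i + 0.2426i)/(2√2) = (0.1615 - 0.3334i)
|111⟩: (0.4568 + 0.7149i + 0.4706i + 0.2426i)/(2√2) = (0.1615 + 0.5049i)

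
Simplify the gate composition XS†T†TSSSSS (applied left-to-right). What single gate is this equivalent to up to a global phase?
X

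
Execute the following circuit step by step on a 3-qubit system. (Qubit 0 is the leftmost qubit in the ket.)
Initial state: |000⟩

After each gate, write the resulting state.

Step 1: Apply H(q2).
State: 1/√2|000⟩ + 1/√2|001⟩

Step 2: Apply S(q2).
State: 1/√2|000⟩ + (1/√2)i|001⟩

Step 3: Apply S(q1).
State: 1/√2|000⟩ + (1/√2)i|001⟩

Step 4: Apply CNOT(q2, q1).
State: 1/√2|000⟩ + (1/√2)i|011⟩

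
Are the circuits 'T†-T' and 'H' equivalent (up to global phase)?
No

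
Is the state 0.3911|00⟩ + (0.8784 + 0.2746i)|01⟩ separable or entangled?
Separable

Writing the state as a|00⟩ + b|01⟩ + c|10⟩ + d|11⟩, it is a product state iff ad − bc = 0.
Here (a, b, c, d) = (0.3911, (0.8784 + 0.2746i), 0, 0): ad − bc = (0.3911)(0) − (0.8784 + 0.2746i)(0) = 0, so the state is separable.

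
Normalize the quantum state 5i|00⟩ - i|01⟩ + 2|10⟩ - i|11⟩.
0.898i|00⟩ - 0.1796i|01⟩ + 0.3592|10⟩ - 0.1796i|11⟩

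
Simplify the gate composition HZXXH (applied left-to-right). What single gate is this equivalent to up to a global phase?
X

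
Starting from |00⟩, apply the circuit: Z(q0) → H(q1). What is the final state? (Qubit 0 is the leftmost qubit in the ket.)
1/√2|00⟩ + 1/√2|01⟩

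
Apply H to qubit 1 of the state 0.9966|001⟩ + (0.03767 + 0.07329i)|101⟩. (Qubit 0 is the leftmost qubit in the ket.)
0.7047|001⟩ + 0.7047|011⟩ + (0.02664 + 0.05182i)|101⟩ + (0.02664 + 0.05182i)|111⟩

H on qubit 1 mixes each pair of kets that differ only in qubit 1: amplitudes (a, b) of (|…0…⟩, |…1…⟩) become ((a + b)/√2, (a − b)/√2). Kets absent from the input have amplitude 0.
(|001⟩, |011⟩): (a, b) = (0.9966, 0) → (0.7047, 0.7047)
(|101⟩, |111⟩): (a, b) = ((0.03767 + 0.07329i), 0) → ((0.02664 + 0.05182i), (0.02664 + 0.05182i))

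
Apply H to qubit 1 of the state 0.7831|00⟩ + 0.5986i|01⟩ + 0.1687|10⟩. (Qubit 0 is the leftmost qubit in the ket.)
(0.5537 + 0.4233i)|00⟩ + (0.5537 - 0.4233i)|01⟩ + 0.1193|10⟩ + 0.1193|11⟩

H on qubit 1 mixes each pair of kets that differ only in qubit 1: amplitudes (a, b) of (|…0…⟩, |…1…⟩) become ((a + b)/√2, (a − b)/√2). Kets absent from the input have amplitude 0.
(|00⟩, |01⟩): (a, b) = (0.7831, 0.5986i) → ((0.5537 + 0.4233i), (0.5537 - 0.4233i))
(|10⟩, |11⟩): (a, b) = (0.1687, 0) → (0.1193, 0.1193)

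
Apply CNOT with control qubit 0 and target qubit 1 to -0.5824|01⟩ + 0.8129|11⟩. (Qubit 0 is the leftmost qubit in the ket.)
-0.5824|01⟩ + 0.8129|10⟩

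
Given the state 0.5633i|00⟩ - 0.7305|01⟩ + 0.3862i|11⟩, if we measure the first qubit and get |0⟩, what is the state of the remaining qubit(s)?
0.6106i|0⟩ - 0.7919|1⟩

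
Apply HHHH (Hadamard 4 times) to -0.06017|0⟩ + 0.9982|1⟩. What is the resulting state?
-0.06017|0⟩ + 0.9982|1⟩

H² = I, so an even number of Hadamards cancels: H^4 = I and the state is unchanged.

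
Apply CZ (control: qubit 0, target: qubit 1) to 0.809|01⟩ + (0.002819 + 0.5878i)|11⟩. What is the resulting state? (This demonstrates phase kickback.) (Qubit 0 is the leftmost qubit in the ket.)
0.809|01⟩ + (-0.002819 - 0.5878i)|11⟩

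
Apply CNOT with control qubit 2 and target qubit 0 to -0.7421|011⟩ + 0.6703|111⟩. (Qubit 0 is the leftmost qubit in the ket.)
0.6703|011⟩ - 0.7421|111⟩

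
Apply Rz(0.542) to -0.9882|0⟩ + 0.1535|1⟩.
(-0.9521 + 0.2645i)|0⟩ + (0.1479 + 0.04109i)|1⟩

Rz(0.542) = [[e^(−iθ/2), 0], [0, e^(iθ/2)]] with e^(±iθ/2) = cos(θ/2) ± i·sin(θ/2); θ = 0.542, cos(θ/2) ≈ 0.963504, sin(θ/2) ≈ 0.267695.
With a = amp(|0⟩) = -0.9882 and b = amp(|1⟩) = 0.1535:
new amp(|0⟩) = (0.963504 - 0.267695i)·a = (-0.9521 + 0.2645i)
new amp(|1⟩) = (0.963504 + 0.267695i)·b = (0.1479 + 0.04109i)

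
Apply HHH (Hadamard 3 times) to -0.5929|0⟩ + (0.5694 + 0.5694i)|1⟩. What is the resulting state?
(-0.01662 + 0.4026i)|0⟩ + (-0.8219 - 0.4026i)|1⟩

H² = I, so H^3 = H: a single Hadamard. With (a, b) = (-0.5929, (0.5694 + 0.5694i)), H gives ((a + b)/√2, (a − b)/√2) = ((-0.01662 + 0.4026i), (-0.8219 - 0.4026i)).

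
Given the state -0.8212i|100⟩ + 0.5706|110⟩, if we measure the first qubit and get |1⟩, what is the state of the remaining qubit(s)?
-0.8212i|00⟩ + 0.5706|10⟩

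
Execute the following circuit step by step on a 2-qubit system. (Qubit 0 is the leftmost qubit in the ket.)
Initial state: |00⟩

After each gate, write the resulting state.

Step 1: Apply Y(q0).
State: i|10⟩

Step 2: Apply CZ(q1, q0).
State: i|10⟩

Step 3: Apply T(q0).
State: (-1/√2 + (1/√2)i)|10⟩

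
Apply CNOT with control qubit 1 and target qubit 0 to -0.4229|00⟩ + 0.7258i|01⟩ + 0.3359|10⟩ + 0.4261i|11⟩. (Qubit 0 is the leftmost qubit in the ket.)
-0.4229|00⟩ + 0.4261i|01⟩ + 0.3359|10⟩ + 0.7258i|11⟩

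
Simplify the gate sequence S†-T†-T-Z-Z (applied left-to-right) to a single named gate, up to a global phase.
S†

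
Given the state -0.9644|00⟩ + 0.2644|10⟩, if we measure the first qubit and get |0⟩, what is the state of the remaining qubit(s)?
-|0⟩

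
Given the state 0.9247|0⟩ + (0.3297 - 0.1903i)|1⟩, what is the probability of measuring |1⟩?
0.1449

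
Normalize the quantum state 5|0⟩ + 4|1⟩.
0.7809|0⟩ + 0.6247|1⟩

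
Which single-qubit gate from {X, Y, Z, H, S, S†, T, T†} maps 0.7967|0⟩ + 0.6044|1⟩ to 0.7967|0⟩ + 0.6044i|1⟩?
S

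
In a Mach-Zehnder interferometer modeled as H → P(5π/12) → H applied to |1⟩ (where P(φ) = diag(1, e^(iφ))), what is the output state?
(0.3706 - 0.483i)|0⟩ + (0.6294 + 0.483i)|1⟩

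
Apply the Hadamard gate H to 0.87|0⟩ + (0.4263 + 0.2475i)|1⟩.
(0.9166 + 0.175i)|0⟩ + (0.3137 - 0.175i)|1⟩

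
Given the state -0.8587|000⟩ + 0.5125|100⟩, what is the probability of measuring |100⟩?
0.2627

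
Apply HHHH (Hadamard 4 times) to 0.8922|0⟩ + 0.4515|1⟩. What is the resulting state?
0.8922|0⟩ + 0.4515|1⟩

H² = I, so an even number of Hadamards cancels: H^4 = I and the state is unchanged.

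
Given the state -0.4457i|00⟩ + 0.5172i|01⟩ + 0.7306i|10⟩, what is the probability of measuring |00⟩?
0.1986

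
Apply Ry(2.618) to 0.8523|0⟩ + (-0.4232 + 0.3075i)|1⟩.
(0.6294 - 0.297i)|0⟩ + (0.7137 + 0.07959i)|1⟩

Ry(2.618) = [[cos(θ/2), −sin(θ/2)], [sin(θ/2), cos(θ/2)]]; θ = 2.618, cos(θ/2) ≈ 0.258816, sin(θ/2) ≈ 0.965927.
With a = amp(|0⟩) = 0.8523 and b = amp(|1⟩) = (-0.4232 + 0.3075i):
new amp(|0⟩) = (0.258816)·a + (-0.965927)·b = (0.6294 - 0.297i)
new amp(|1⟩) = (0.965927)·a + (0.258816)·b = (0.7137 + 0.07959i)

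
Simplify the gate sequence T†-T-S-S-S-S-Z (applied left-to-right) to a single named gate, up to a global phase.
Z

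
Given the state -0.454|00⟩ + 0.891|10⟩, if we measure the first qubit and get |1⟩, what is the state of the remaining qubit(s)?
|0⟩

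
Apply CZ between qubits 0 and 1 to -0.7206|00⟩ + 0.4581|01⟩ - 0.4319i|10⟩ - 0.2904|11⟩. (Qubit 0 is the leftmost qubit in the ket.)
-0.7206|00⟩ + 0.4581|01⟩ - 0.4319i|10⟩ + 0.2904|11⟩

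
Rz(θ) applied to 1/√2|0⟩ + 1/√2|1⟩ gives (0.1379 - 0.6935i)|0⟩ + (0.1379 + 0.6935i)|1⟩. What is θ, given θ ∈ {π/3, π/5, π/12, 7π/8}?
7π/8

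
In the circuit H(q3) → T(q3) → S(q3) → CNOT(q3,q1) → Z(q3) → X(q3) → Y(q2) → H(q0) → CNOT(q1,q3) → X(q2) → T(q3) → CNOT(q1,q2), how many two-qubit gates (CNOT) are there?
3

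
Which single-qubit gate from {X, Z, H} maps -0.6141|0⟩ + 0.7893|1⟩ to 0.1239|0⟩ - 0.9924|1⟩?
H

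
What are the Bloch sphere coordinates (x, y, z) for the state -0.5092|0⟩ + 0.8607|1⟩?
(-0.8765, 0, -0.4815)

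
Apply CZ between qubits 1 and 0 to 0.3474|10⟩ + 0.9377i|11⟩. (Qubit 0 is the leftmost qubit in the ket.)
0.3474|10⟩ - 0.9377i|11⟩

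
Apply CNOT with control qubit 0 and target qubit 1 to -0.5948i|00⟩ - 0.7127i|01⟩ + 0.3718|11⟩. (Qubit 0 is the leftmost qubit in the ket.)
-0.5948i|00⟩ - 0.7127i|01⟩ + 0.3718|10⟩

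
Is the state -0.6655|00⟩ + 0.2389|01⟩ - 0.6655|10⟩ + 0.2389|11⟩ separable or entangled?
Separable

Writing the state as a|00⟩ + b|01⟩ + c|10⟩ + d|11⟩, it is a product state iff ad − bc = 0.
Here (a, b, c, d) = (-0.6655, 0.2389, -0.6655, 0.2389): ad − bc = (-0.6655)(0.2389) − (0.2389)(-0.6655) = 0, so the state is separable.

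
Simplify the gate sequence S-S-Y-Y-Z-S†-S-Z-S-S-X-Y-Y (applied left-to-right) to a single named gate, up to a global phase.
X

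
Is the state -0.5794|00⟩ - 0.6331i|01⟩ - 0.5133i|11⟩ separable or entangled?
Entangled

Writing the state as a|00⟩ + b|01⟩ + c|10⟩ + d|11⟩, it is a product state iff ad − bc = 0.
Here (a, b, c, d) = (-0.5794, -0.6331i, 0, -0.5133i): ad − bc = (-0.5794)(-0.5133i) − (-0.6331i)(0) = 0.2974i ≠ 0, so the state is entangled.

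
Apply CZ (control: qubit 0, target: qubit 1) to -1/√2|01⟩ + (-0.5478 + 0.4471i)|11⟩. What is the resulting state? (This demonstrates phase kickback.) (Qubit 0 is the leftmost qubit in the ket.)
-1/√2|01⟩ + (0.5478 - 0.4471i)|11⟩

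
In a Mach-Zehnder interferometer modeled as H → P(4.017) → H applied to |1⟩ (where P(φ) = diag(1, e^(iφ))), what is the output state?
(0.8203 + 0.3839i)|0⟩ + (0.1797 - 0.3839i)|1⟩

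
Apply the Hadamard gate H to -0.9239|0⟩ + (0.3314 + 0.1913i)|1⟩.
(-0.419 + 0.1353i)|0⟩ + (-0.8876 - 0.1353i)|1⟩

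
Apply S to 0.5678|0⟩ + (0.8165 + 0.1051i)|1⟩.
0.5678|0⟩ + (-0.1051 + 0.8165i)|1⟩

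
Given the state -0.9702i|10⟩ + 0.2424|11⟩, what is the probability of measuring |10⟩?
0.9413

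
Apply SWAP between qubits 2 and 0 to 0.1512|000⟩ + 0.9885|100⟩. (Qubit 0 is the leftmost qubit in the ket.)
0.1512|000⟩ + 0.9885|001⟩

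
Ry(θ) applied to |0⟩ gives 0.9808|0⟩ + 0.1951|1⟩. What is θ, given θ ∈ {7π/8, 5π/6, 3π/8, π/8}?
π/8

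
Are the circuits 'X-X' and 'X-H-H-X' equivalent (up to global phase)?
Yes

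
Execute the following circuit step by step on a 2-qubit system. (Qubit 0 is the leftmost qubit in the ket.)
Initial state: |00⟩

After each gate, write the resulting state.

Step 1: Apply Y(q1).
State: i|01⟩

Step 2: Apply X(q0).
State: i|11⟩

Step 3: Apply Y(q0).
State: |01⟩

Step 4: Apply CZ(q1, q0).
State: |01⟩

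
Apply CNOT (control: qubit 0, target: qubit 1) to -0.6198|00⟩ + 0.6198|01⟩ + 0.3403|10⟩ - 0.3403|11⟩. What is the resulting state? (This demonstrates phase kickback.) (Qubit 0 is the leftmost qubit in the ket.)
-0.6198|00⟩ + 0.6198|01⟩ - 0.3403|10⟩ + 0.3403|11⟩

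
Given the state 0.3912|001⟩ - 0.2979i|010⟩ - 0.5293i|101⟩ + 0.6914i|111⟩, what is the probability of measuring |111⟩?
0.478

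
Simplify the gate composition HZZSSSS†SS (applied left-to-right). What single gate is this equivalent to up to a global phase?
H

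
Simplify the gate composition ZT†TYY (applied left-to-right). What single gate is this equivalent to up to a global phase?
Z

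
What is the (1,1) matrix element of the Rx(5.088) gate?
-0.8267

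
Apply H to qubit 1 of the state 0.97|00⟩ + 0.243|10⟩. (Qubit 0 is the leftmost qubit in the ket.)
0.6859|00⟩ + 0.6859|01⟩ + 0.1718|10⟩ + 0.1718|11⟩

H on qubit 1 mixes each pair of kets that differ only in qubit 1: amplitudes (a, b) of (|…0…⟩, |…1…⟩) become ((a + b)/√2, (a − b)/√2). Kets absent from the input have amplitude 0.
(|00⟩, |01⟩): (a, b) = (0.97, 0) → (0.6859, 0.6859)
(|10⟩, |11⟩): (a, b) = (0.243, 0) → (0.1718, 0.1718)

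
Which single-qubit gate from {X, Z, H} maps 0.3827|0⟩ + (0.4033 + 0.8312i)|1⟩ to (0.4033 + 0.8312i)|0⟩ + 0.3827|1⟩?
X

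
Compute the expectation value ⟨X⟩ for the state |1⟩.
0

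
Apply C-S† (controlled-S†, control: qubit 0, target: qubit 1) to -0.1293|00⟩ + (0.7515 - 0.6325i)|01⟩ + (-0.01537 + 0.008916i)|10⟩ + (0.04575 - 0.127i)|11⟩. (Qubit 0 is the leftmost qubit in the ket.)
-0.1293|00⟩ + (0.7515 - 0.6325i)|01⟩ + (-0.01537 + 0.008916i)|10⟩ + (-0.127 - 0.04575i)|11⟩

C-S† leaves the control-|0⟩ kets |00⟩, |01⟩ unchanged and applies S† to qubit 1 on the control-|1⟩ pair (|10⟩, |11⟩).
S† = [[1, 0], [0, -i]].
With a = amp(|10⟩) = (-0.01537 + 0.008916i) and b = amp(|11⟩) = (0.04575 - 0.127i):
new amp(|10⟩) = (1)·a = (-0.01537 + 0.008916i)
new amp(|11⟩) = (-i)·b = (-0.127 - 0.04575i)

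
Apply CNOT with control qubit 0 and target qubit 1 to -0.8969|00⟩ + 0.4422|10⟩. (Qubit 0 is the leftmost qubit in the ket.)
-0.8969|00⟩ + 0.4422|11⟩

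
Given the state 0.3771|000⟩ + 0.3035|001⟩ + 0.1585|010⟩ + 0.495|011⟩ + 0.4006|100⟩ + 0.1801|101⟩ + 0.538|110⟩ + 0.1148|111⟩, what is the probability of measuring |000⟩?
0.1422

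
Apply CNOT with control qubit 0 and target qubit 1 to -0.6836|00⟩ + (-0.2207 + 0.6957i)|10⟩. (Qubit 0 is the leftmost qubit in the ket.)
-0.6836|00⟩ + (-0.2207 + 0.6957i)|11⟩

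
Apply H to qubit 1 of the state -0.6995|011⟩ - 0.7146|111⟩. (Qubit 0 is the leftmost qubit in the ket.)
-0.4946|001⟩ + 0.4946|011⟩ - 0.5053|101⟩ + 0.5053|111⟩

H on qubit 1 mixes each pair of kets that differ only in qubit 1: amplitudes (a, b) of (|…0…⟩, |…1…⟩) become ((a + b)/√2, (a − b)/√2). Kets absent from the input have amplitude 0.
(|001⟩, |011⟩): (a, b) = (0, -0.6995) → (-0.4946, 0.4946)
(|101⟩, |111⟩): (a, b) = (0, -0.7146) → (-0.5053, 0.5053)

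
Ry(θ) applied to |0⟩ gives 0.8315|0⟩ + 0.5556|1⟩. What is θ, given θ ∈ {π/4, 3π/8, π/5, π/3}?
3π/8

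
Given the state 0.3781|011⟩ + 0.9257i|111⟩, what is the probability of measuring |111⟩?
0.8569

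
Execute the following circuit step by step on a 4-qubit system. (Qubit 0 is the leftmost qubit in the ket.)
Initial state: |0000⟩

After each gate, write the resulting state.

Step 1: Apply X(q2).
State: |0010⟩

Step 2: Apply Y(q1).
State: i|0110⟩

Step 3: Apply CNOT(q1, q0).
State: i|1110⟩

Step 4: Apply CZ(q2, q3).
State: i|1110⟩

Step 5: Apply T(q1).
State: (-1/√2 + (1/√2)i)|1110⟩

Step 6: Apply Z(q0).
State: (1/√2 - (1/√2)i)|1110⟩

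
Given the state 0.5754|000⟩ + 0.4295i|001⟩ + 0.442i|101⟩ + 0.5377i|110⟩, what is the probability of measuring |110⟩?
0.2891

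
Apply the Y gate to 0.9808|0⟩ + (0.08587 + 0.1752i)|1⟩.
(0.1752 - 0.08587i)|0⟩ + 0.9808i|1⟩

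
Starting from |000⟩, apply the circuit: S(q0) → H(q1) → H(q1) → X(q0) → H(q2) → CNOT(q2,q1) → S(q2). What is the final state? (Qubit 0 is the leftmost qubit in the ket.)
1/√2|100⟩ + (1/√2)i|111⟩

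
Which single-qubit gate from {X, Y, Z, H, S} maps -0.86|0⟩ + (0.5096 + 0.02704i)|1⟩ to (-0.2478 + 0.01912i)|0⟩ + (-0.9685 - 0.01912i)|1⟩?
H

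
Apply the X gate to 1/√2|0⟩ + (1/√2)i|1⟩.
(1/√2)i|0⟩ + 1/√2|1⟩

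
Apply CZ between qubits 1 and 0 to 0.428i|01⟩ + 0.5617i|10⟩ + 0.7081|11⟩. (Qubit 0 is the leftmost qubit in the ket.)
0.428i|01⟩ + 0.5617i|10⟩ - 0.7081|11⟩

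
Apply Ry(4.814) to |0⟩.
-0.7421|0⟩ + 0.6703|1⟩

Ry(4.814) = [[cos(θ/2), −sin(θ/2)], [sin(θ/2), cos(θ/2)]]; θ = 4.814, cos(θ/2) ≈ -0.742104, sin(θ/2) ≈ 0.670285.
With a = amp(|0⟩) = 1 and b = amp(|1⟩) = 0:
new amp(|0⟩) = (-0.742104)·a + (-0.670285)·b = -0.7421
new amp(|1⟩) = (0.670285)·a + (-0.742104)·b = 0.6703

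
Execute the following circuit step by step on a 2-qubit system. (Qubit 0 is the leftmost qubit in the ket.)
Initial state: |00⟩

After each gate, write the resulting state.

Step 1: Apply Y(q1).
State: i|01⟩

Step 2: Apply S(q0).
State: i|01⟩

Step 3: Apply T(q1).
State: (-1/√2 + (1/√2)i)|01⟩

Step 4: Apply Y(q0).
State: (-1/√2 - (1/√2)i)|11⟩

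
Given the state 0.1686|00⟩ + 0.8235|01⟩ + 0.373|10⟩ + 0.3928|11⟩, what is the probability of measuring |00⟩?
0.02843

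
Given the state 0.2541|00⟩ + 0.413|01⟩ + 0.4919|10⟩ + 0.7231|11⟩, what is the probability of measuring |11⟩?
0.5229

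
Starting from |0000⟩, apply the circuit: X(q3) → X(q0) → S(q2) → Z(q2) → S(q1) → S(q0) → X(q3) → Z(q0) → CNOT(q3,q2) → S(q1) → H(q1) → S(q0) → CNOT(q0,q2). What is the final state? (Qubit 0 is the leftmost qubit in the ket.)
1/√2|1010⟩ + 1/√2|1110⟩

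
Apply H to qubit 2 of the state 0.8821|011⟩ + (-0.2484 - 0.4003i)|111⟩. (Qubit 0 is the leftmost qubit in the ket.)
0.6237|010⟩ - 0.6237|011⟩ + (-0.1756 - 0.2831i)|110⟩ + (0.1756 + 0.2831i)|111⟩

H on qubit 2 mixes each pair of kets that differ only in qubit 2: amplitudes (a, b) of (|…0…⟩, |…1…⟩) become ((a + b)/√2, (a − b)/√2). Kets absent from the input have amplitude 0.
(|010⟩, |011⟩): (a, b) = (0, 0.8821) → (0.6237, -0.6237)
(|110⟩, |111⟩): (a, b) = (0, (-0.2484 - 0.4003i)) → ((-0.1756 - 0.2831i), (0.1756 + 0.2831i))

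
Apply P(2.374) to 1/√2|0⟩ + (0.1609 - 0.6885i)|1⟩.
1/√2|0⟩ + (0.3623 + 0.6072i)|1⟩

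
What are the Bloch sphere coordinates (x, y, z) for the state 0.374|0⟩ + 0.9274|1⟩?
(0.6937, 0, -0.7202)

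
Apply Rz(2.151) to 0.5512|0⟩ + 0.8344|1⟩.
(0.262 - 0.485i)|0⟩ + (0.3966 + 0.7341i)|1⟩

Rz(2.151) = [[e^(−iθ/2), 0], [0, e^(iθ/2)]] with e^(±iθ/2) = cos(θ/2) ± i·sin(θ/2); θ = 2.151, cos(θ/2) ≈ 0.475292, sin(θ/2) ≈ 0.879828.
With a = amp(|0⟩) = 0.5512 and b = amp(|1⟩) = 0.8344:
new amp(|0⟩) = (0.475292 - 0.879828i)·a = (0.262 - 0.485i)
new amp(|1⟩) = (0.475292 + 0.879828i)·b = (0.3966 + 0.7341i)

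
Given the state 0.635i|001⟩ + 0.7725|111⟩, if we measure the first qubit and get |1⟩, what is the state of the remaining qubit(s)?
|11⟩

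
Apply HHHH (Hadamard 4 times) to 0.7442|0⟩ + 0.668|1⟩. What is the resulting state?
0.7442|0⟩ + 0.668|1⟩

H² = I, so an even number of Hadamards cancels: H^4 = I and the state is unchanged.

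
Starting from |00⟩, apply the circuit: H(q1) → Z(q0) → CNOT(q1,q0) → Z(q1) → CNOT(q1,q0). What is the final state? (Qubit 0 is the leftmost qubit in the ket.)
1/√2|00⟩ - 1/√2|01⟩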